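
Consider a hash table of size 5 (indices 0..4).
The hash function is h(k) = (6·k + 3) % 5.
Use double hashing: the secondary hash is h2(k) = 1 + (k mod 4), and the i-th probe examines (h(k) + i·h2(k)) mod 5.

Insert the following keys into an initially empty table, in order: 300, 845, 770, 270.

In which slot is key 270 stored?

4

300: h=3 => slot 3
845: h=3, h2=2, probe 3,0 => slot 0
770: h=3, h2=3, probe 3,1 => slot 1
270: h=3, h2=3, probe 3,1,4 => slot 4
Table: [845, 770, —, 300, 270]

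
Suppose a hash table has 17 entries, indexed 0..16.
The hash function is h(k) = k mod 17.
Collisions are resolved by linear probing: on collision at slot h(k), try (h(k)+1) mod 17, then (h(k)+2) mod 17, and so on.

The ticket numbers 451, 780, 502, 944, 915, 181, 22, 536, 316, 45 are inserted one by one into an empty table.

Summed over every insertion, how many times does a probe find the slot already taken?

451 hashes to 9; slot 9 is free → place at 9.
780 hashes to 15; slot 15 is free → place at 15.
502 hashes to 9; 9 taken → place at 10.
944 hashes to 9; 9,10 taken → place at 11.
915 hashes to 14; slot 14 is free → place at 14.
181 hashes to 11; 11 taken → place at 12.
22 hashes to 5; slot 5 is free → place at 5.
536 hashes to 9; 9,10,11,12 taken → place at 13.
316 hashes to 10; 10,11,12,13,14,15 taken → place at 16.
45 hashes to 11; 11,12,13,14,15,16 taken → place at 0.
Table: [45, -, -, -, -, 22, -, -, -, 451, 502, 944, 181, 536, 915, 780, 316]

20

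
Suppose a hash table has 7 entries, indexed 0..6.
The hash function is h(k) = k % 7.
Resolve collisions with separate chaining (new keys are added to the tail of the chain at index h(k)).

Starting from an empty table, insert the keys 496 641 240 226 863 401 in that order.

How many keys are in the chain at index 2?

Insert 496: h=6, bucket 6 empty → new chain.
Insert 641: h=4, bucket 4 empty → new chain.
Insert 240: h=2, bucket 2 empty → new chain.
Insert 226: h=2, bucket 2 nonempty → append to chain.
Insert 863: h=2, bucket 2 nonempty → append to chain.
Insert 401: h=2, bucket 2 nonempty → append to chain.
Final buckets:
0: ∅
1: ∅
2: 240 -> 226 -> 863 -> 401
3: ∅
4: 641
5: ∅
6: 496

4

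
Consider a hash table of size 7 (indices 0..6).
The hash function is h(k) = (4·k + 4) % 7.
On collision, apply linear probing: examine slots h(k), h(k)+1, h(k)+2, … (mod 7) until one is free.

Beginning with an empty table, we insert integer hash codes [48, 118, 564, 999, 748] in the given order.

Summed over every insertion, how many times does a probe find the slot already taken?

3

48 hashes to 0; slot 0 is free => place at 0.
118 hashes to 0; 0 taken => place at 1.
564 hashes to 6; slot 6 is free => place at 6.
999 hashes to 3; slot 3 is free => place at 3.
748 hashes to 0; 0,1 taken => place at 2.
Table: [48, 118, 748, 999, _, _, 564]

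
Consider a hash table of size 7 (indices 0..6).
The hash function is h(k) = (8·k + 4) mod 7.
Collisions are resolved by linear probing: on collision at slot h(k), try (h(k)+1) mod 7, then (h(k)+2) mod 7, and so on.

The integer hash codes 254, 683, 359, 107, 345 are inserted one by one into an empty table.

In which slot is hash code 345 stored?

Insert 254: h=6, slot 6 empty → index 6.
Insert 683: h=1, slot 1 empty → index 1.
Insert 359: h=6, slot 6 occupied → index 0.
Insert 107: h=6, slots 6,0,1 occupied → index 2.
Insert 345: h=6, slots 6,0,1,2 occupied → index 3.
Table: [359, 683, 107, 345, —, —, 254]

3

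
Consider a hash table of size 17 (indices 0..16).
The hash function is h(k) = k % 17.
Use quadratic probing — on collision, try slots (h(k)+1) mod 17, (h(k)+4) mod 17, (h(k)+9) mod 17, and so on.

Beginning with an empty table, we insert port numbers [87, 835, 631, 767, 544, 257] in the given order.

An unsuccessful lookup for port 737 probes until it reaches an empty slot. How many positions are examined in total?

2

87: h=2 => slot 2
835: h=2, probe 2,3 => slot 3
631: h=2, probe 2,3,6 => slot 6
767: h=2, probe 2,3,6,11 => slot 11
544: h=0 => slot 0
257: h=2, probe 2,3,6,11,1 => slot 1
Table: [544, 257, 87, 835, —, —, 631, —, —, —, —, 767, —, —, —, —, —]
Lookup 737: h=6, probe 6,7 → slot 7 empty, not found.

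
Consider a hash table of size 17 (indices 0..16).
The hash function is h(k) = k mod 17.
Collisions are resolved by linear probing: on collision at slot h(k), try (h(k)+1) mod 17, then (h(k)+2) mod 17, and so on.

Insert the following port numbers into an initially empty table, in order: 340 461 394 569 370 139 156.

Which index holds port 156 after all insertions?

Insert 340: h=0, slot 0 empty → index 0.
Insert 461: h=2, slot 2 empty → index 2.
Insert 394: h=3, slot 3 empty → index 3.
Insert 569: h=8, slot 8 empty → index 8.
Insert 370: h=13, slot 13 empty → index 13.
Insert 139: h=3, slot 3 occupied → index 4.
Insert 156: h=3, slots 3,4 occupied → index 5.
Table: [340, -, 461, 394, 139, 156, -, -, 569, -, -, -, -, 370, -, -, -]

5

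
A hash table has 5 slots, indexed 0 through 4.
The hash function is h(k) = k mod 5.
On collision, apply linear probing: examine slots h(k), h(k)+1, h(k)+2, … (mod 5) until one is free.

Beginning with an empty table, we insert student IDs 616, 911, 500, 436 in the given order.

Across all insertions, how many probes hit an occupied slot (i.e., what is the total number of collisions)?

3

Insert 616: h=1, slot 1 empty -> index 1.
Insert 911: h=1, slot 1 occupied -> index 2.
Insert 500: h=0, slot 0 empty -> index 0.
Insert 436: h=1, slots 1,2 occupied -> index 3.
Table: [500, 616, 911, 436, ∅]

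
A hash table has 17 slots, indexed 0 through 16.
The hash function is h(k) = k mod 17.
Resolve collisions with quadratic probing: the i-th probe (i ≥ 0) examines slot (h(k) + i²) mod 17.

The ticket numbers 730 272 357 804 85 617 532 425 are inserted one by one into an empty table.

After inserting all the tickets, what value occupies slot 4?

85

730 hashes to 16; slot 16 is free -> place at 16.
272 hashes to 0; slot 0 is free -> place at 0.
357 hashes to 0; 0 taken -> place at 1.
804 hashes to 5; slot 5 is free -> place at 5.
85 hashes to 0; 0,1 taken -> place at 4.
617 hashes to 5; 5 taken -> place at 6.
532 hashes to 5; 5,6 taken -> place at 9.
425 hashes to 0; 0,1,4,9,16 taken -> place at 8.
Table: [272, 357, —, —, 85, 804, 617, —, 425, 532, —, —, —, —, —, —, 730]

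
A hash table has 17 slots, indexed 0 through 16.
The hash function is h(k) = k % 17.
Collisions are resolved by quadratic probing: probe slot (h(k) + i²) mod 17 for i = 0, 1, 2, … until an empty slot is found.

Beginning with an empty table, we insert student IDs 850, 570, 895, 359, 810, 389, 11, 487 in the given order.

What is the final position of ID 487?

10

850: h=0 => slot 0
570: h=9 => slot 9
895: h=11 => slot 11
359: h=2 => slot 2
810: h=11, probe 11,12 => slot 12
389: h=15 => slot 15
11: h=11, probe 11,12,15,3 => slot 3
487: h=11, probe 11,12,15,3,10 => slot 10
Table: [850, —, 359, 11, —, —, —, —, —, 570, 487, 895, 810, —, —, 389, —]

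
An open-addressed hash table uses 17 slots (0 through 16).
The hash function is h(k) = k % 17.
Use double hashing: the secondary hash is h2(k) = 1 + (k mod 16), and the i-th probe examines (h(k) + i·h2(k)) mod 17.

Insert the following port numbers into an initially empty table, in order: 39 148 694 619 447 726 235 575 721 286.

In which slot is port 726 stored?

Insert 39: h=5, slot 5 empty → index 5.
Insert 148: h=12, slot 12 empty → index 12.
Insert 694: h=14, slot 14 empty → index 14.
Insert 619: h=7, slot 7 empty → index 7.
Insert 447: h=5, h2=16, slot 5 occupied → index 4.
Insert 726: h=12, h2=7, slot 12 occupied → index 2.
Insert 235: h=14, h2=12, slot 14 occupied → index 9.
Insert 575: h=14, h2=16, slot 14 occupied → index 13.
Insert 721: h=7, h2=2, slots 7,9 occupied → index 11.
Insert 286: h=14, h2=15, slots 14,12 occupied → index 10.
Table: [∅, ∅, 726, ∅, 447, 39, ∅, 619, ∅, 235, 286, 721, 148, 575, 694, ∅, ∅]

2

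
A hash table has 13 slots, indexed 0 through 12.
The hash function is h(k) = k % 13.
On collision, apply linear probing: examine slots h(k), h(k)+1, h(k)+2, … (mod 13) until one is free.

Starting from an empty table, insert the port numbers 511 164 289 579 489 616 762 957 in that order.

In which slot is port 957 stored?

511 hashes to 4; slot 4 is free -> place at 4.
164 hashes to 8; slot 8 is free -> place at 8.
289 hashes to 3; slot 3 is free -> place at 3.
579 hashes to 7; slot 7 is free -> place at 7.
489 hashes to 8; 8 taken -> place at 9.
616 hashes to 5; slot 5 is free -> place at 5.
762 hashes to 8; 8,9 taken -> place at 10.
957 hashes to 8; 8,9,10 taken -> place at 11.
Table: [_, _, _, 289, 511, 616, _, 579, 164, 489, 762, 957, _]

11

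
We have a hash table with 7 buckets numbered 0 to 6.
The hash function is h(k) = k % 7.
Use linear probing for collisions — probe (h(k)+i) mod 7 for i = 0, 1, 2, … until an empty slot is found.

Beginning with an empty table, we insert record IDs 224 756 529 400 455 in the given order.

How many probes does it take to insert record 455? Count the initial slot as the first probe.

224: h=0 -> slot 0
756: h=0, probe 0,1 -> slot 1
529: h=4 -> slot 4
400: h=1, probe 1,2 -> slot 2
455: h=0, probe 0,1,2,3 -> slot 3
Table: [224, 756, 400, 455, 529, —, —]

4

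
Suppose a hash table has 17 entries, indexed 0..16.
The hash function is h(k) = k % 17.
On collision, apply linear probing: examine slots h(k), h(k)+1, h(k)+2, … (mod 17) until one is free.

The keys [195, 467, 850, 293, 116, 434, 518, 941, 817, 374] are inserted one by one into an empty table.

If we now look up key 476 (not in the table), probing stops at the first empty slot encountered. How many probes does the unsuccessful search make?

Insert 195: h=8, slot 8 empty → index 8.
Insert 467: h=8, slot 8 occupied → index 9.
Insert 850: h=0, slot 0 empty → index 0.
Insert 293: h=4, slot 4 empty → index 4.
Insert 116: h=14, slot 14 empty → index 14.
Insert 434: h=9, slot 9 occupied → index 10.
Insert 518: h=8, slots 8,9,10 occupied → index 11.
Insert 941: h=6, slot 6 empty → index 6.
Insert 817: h=1, slot 1 empty → index 1.
Insert 374: h=0, slots 0,1 occupied → index 2.
Table: [850, 817, 374, —, 293, —, 941, —, 195, 467, 434, 518, —, —, 116, —, —]
Lookup 476: h=0, probe 0,1,2,3 → slot 3 empty, not found.

4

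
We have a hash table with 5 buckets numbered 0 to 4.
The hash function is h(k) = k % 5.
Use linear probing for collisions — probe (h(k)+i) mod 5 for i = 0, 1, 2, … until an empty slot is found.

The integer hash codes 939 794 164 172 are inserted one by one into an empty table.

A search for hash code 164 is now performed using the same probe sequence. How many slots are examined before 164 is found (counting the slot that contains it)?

939: h=4 => slot 4
794: h=4, probe 4,0 => slot 0
164: h=4, probe 4,0,1 => slot 1
172: h=2 => slot 2
Table: [794, 164, 172, -, 939]
Lookup 164: h=4, probe 4,0,1 → found at 1.

3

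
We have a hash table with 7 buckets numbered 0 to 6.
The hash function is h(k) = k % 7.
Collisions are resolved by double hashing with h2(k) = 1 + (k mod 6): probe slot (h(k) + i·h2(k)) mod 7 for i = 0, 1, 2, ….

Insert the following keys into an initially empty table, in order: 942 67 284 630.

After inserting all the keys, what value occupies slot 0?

284

942 hashes to 4; slot 4 is free → place at 4.
67 hashes to 4, h2=2; 4 taken → place at 6.
284 hashes to 4, h2=3; 4 taken → place at 0.
630 hashes to 0, h2=1; 0 taken → place at 1.
Table: [284, 630, ., ., 942, ., 67]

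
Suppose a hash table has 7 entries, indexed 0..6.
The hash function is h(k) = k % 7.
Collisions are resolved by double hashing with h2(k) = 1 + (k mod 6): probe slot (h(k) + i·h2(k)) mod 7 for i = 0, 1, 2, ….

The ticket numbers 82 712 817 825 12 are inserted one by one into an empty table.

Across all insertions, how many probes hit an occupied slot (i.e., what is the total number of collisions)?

82 hashes to 5; slot 5 is free -> place at 5.
712 hashes to 5, h2=5; 5 taken -> place at 3.
817 hashes to 5, h2=2; 5 taken -> place at 0.
825 hashes to 6; slot 6 is free -> place at 6.
12 hashes to 5, h2=1; 5,6,0 taken -> place at 1.
Table: [817, 12, ∅, 712, ∅, 82, 825]

5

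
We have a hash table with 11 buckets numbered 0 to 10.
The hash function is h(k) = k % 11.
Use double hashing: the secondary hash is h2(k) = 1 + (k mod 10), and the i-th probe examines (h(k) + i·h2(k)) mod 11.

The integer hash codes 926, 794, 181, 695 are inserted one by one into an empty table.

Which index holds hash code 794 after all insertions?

926 hashes to 2; slot 2 is free -> place at 2.
794 hashes to 2, h2=5; 2 taken -> place at 7.
181 hashes to 5; slot 5 is free -> place at 5.
695 hashes to 2, h2=6; 2 taken -> place at 8.
Table: [—, —, 926, —, —, 181, —, 794, 695, —, —]

7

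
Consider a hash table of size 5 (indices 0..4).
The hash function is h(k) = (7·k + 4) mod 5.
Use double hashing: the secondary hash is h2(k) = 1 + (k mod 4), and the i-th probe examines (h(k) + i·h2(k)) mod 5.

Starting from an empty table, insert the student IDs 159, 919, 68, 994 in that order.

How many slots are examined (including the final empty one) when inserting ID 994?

159 hashes to 2; slot 2 is free → place at 2.
919 hashes to 2, h2=4; 2 taken → place at 1.
68 hashes to 0; slot 0 is free → place at 0.
994 hashes to 2, h2=3; 2,0 taken → place at 3.
Table: [68, 919, 159, 994, —]

3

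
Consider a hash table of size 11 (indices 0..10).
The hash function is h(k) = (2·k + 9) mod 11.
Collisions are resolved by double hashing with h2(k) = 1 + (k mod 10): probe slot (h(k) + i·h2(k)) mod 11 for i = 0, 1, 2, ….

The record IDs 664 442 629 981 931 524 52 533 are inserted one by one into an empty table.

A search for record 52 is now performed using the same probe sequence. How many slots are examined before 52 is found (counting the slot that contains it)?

3

664: h=6 → slot 6
442: h=2 → slot 2
629: h=2, h2=10, probe 2,1 → slot 1
981: h=2, h2=2, probe 2,4 → slot 4
931: h=1, h2=2, probe 1,3 → slot 3
524: h=1, h2=5, probe 1,6,0 → slot 0
52: h=3, h2=3, probe 3,6,9 → slot 9
533: h=8 → slot 8
Table: [524, 629, 442, 931, 981, ., 664, ., 533, 52, .]
Lookup 52: h=3, h2=3, probe 3,6,9 → found at 9.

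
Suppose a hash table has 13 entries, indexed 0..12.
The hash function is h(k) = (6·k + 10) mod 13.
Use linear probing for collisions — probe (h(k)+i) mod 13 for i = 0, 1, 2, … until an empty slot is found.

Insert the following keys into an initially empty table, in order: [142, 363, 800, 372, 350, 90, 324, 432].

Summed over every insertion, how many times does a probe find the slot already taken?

13

142: h=4 → slot 4
363: h=4, probe 4,5 → slot 5
800: h=0 → slot 0
372: h=6 → slot 6
350: h=4, probe 4,5,6,7 → slot 7
90: h=4, probe 4,5,6,7,8 → slot 8
324: h=4, probe 4,5,6,7,8,9 → slot 9
432: h=2 → slot 2
Table: [800, _, 432, _, 142, 363, 372, 350, 90, 324, _, _, _]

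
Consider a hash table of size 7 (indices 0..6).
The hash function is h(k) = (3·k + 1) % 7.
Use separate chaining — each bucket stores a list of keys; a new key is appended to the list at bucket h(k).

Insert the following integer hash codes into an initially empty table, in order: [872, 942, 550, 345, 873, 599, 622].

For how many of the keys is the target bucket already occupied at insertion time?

872 -> bucket 6
942 -> bucket 6 (collision)
550 -> bucket 6 (collision)
345 -> bucket 0
873 -> bucket 2
599 -> bucket 6 (collision)
622 -> bucket 5
Final buckets:
0: 345
1: .
2: 873
3: .
4: .
5: 622
6: 872 -> 942 -> 550 -> 599

3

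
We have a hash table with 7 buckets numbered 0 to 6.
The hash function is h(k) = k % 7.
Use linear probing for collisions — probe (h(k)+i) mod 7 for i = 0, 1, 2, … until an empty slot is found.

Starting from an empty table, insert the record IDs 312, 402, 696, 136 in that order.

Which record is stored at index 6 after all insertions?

136

312 hashes to 4; slot 4 is free -> place at 4.
402 hashes to 3; slot 3 is free -> place at 3.
696 hashes to 3; 3,4 taken -> place at 5.
136 hashes to 3; 3,4,5 taken -> place at 6.
Table: [_, _, _, 402, 312, 696, 136]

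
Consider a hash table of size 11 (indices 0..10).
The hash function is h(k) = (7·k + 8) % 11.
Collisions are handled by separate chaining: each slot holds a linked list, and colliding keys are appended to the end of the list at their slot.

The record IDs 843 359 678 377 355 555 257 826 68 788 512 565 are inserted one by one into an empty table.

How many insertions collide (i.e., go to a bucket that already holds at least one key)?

Insert 843: h=2, bucket 2 empty → new chain.
Insert 359: h=2, bucket 2 nonempty → append to chain.
Insert 678: h=2, bucket 2 nonempty → append to chain.
Insert 377: h=7, bucket 7 empty → new chain.
Insert 355: h=7, bucket 7 nonempty → append to chain.
Insert 555: h=10, bucket 10 empty → new chain.
Insert 257: h=3, bucket 3 empty → new chain.
Insert 826: h=4, bucket 4 empty → new chain.
Insert 68: h=0, bucket 0 empty → new chain.
Insert 788: h=2, bucket 2 nonempty → append to chain.
Insert 512: h=6, bucket 6 empty → new chain.
Insert 565: h=3, bucket 3 nonempty → append to chain.
Final buckets:
0: 68
1: —
2: 843 -> 359 -> 678 -> 788
3: 257 -> 565
4: 826
5: —
6: 512
7: 377 -> 355
8: —
9: —
10: 555

5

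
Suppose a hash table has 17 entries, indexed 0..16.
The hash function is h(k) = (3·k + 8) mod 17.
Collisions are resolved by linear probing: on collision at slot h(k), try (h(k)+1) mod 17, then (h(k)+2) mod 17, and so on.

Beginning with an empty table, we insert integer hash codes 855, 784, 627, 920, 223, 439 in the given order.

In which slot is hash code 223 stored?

Insert 855: h=6, slot 6 empty → index 6.
Insert 784: h=14, slot 14 empty → index 14.
Insert 627: h=2, slot 2 empty → index 2.
Insert 920: h=14, slot 14 occupied → index 15.
Insert 223: h=14, slots 14,15 occupied → index 16.
Insert 439: h=16, slot 16 occupied → index 0.
Table: [439, ., 627, ., ., ., 855, ., ., ., ., ., ., ., 784, 920, 223]

16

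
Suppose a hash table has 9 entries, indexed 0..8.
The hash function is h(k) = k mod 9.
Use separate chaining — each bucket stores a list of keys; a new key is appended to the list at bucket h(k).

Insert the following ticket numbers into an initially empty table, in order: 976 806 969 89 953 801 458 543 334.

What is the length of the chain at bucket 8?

3

976 → bucket 4
806 → bucket 5
969 → bucket 6
89 → bucket 8
953 → bucket 8 (collision)
801 → bucket 0
458 → bucket 8 (collision)
543 → bucket 3
334 → bucket 1
Final buckets:
0: 801
1: 334
2: —
3: 543
4: 976
5: 806
6: 969
7: —
8: 89 -> 953 -> 458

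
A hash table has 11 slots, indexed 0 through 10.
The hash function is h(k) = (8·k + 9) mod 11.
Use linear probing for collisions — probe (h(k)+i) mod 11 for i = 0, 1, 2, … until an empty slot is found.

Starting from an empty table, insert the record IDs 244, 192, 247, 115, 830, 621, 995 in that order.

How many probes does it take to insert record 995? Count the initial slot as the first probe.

244: h=3 -> slot 3
192: h=5 -> slot 5
247: h=5, probe 5,6 -> slot 6
115: h=5, probe 5,6,7 -> slot 7
830: h=5, probe 5,6,7,8 -> slot 8
621: h=5, probe 5,6,7,8,9 -> slot 9
995: h=5, probe 5,6,7,8,9,10 -> slot 10
Table: [—, —, —, 244, —, 192, 247, 115, 830, 621, 995]

6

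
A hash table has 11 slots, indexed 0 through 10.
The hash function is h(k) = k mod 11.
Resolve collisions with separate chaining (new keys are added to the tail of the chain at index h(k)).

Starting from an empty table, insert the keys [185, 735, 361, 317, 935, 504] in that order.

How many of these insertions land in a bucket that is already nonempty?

4

185 → bucket 9
735 → bucket 9 (collision)
361 → bucket 9 (collision)
317 → bucket 9 (collision)
935 → bucket 0
504 → bucket 9 (collision)
Final buckets:
0: 935
1: —
2: —
3: —
4: —
5: —
6: —
7: —
8: —
9: 185 -> 735 -> 361 -> 317 -> 504
10: —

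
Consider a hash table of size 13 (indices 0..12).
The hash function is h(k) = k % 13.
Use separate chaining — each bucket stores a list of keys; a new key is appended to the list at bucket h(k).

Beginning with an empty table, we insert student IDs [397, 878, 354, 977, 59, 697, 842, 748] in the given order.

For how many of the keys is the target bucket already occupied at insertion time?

3

397 -> bucket 7
878 -> bucket 7 (collision)
354 -> bucket 3
977 -> bucket 2
59 -> bucket 7 (collision)
697 -> bucket 8
842 -> bucket 10
748 -> bucket 7 (collision)
Final buckets:
0: _
1: _
2: 977
3: 354
4: _
5: _
6: _
7: 397 -> 878 -> 59 -> 748
8: 697
9: _
10: 842
11: _
12: _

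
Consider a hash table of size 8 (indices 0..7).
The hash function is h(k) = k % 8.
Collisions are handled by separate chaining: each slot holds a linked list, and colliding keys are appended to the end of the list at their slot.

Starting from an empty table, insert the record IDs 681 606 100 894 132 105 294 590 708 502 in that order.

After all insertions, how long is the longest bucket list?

5

681 -> bucket 1
606 -> bucket 6
100 -> bucket 4
894 -> bucket 6 (collision)
132 -> bucket 4 (collision)
105 -> bucket 1 (collision)
294 -> bucket 6 (collision)
590 -> bucket 6 (collision)
708 -> bucket 4 (collision)
502 -> bucket 6 (collision)
Final buckets:
0: —
1: 681 -> 105
2: —
3: —
4: 100 -> 132 -> 708
5: —
6: 606 -> 894 -> 294 -> 590 -> 502
7: —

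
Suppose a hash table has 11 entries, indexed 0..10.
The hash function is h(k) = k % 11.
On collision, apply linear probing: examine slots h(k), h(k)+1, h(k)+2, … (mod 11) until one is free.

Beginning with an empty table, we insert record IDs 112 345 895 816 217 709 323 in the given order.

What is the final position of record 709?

6

112 hashes to 2; slot 2 is free => place at 2.
345 hashes to 4; slot 4 is free => place at 4.
895 hashes to 4; 4 taken => place at 5.
816 hashes to 2; 2 taken => place at 3.
217 hashes to 8; slot 8 is free => place at 8.
709 hashes to 5; 5 taken => place at 6.
323 hashes to 4; 4,5,6 taken => place at 7.
Table: [., ., 112, 816, 345, 895, 709, 323, 217, ., .]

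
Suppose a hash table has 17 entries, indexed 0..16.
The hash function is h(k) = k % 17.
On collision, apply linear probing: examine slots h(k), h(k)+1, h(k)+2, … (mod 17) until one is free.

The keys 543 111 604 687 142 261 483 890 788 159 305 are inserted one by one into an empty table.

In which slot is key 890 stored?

12

543 hashes to 16; slot 16 is free → place at 16.
111 hashes to 9; slot 9 is free → place at 9.
604 hashes to 9; 9 taken → place at 10.
687 hashes to 7; slot 7 is free → place at 7.
142 hashes to 6; slot 6 is free → place at 6.
261 hashes to 6; 6,7 taken → place at 8.
483 hashes to 7; 7,8,9,10 taken → place at 11.
890 hashes to 6; 6,7,8,9,10,11 taken → place at 12.
788 hashes to 6; 6,7,8,9,10,11,12 taken → place at 13.
159 hashes to 6; 6,7,8,9,10,11,12,13 taken → place at 14.
305 hashes to 16; 16 taken → place at 0.
Table: [305, —, —, —, —, —, 142, 687, 261, 111, 604, 483, 890, 788, 159, —, 543]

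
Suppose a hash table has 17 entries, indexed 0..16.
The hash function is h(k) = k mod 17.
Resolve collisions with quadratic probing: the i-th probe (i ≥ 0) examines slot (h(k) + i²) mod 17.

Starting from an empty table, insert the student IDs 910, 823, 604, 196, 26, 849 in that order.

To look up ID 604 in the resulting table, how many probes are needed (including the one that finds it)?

2

Insert 910: h=9, slot 9 empty -> index 9.
Insert 823: h=7, slot 7 empty -> index 7.
Insert 604: h=9, slot 9 occupied -> index 10.
Insert 196: h=9, slots 9,10 occupied -> index 13.
Insert 26: h=9, slots 9,10,13 occupied -> index 1.
Insert 849: h=16, slot 16 empty -> index 16.
Table: [∅, 26, ∅, ∅, ∅, ∅, ∅, 823, ∅, 910, 604, ∅, ∅, 196, ∅, ∅, 849]
Lookup 604: h=9, probe 9,10 → found at 10.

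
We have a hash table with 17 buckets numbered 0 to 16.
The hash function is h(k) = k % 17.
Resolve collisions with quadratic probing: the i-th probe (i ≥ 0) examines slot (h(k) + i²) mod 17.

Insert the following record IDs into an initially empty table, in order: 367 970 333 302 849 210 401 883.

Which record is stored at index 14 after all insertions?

367 hashes to 10; slot 10 is free → place at 10.
970 hashes to 1; slot 1 is free → place at 1.
333 hashes to 10; 10 taken → place at 11.
302 hashes to 13; slot 13 is free → place at 13.
849 hashes to 16; slot 16 is free → place at 16.
210 hashes to 6; slot 6 is free → place at 6.
401 hashes to 10; 10,11 taken → place at 14.
883 hashes to 16; 16 taken → place at 0.
Table: [883, 970, ∅, ∅, ∅, ∅, 210, ∅, ∅, ∅, 367, 333, ∅, 302, 401, ∅, 849]

401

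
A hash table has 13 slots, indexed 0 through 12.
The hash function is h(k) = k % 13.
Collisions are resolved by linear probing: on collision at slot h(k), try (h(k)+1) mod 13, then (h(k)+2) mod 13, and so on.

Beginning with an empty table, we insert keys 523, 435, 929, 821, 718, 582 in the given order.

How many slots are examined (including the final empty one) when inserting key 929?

523: h=3 → slot 3
435: h=6 → slot 6
929: h=6, probe 6,7 → slot 7
821: h=2 → slot 2
718: h=3, probe 3,4 → slot 4
582: h=10 → slot 10
Table: [-, -, 821, 523, 718, -, 435, 929, -, -, 582, -, -]

2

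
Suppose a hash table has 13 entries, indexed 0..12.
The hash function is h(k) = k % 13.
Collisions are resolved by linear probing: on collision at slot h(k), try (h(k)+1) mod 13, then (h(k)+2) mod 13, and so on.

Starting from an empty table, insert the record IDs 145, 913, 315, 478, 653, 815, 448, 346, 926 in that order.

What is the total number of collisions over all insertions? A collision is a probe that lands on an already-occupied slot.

7

145 hashes to 2; slot 2 is free → place at 2.
913 hashes to 3; slot 3 is free → place at 3.
315 hashes to 3; 3 taken → place at 4.
478 hashes to 10; slot 10 is free → place at 10.
653 hashes to 3; 3,4 taken → place at 5.
815 hashes to 9; slot 9 is free → place at 9.
448 hashes to 6; slot 6 is free → place at 6.
346 hashes to 8; slot 8 is free → place at 8.
926 hashes to 3; 3,4,5,6 taken → place at 7.
Table: [_, _, 145, 913, 315, 653, 448, 926, 346, 815, 478, _, _]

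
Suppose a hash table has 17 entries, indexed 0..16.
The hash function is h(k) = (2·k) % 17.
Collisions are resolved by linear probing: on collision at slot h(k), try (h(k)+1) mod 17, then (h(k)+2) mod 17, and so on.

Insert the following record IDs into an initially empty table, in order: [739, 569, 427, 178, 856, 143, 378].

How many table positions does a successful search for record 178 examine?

3

739: h=16 => slot 16
569: h=16, probe 16,0 => slot 0
427: h=4 => slot 4
178: h=16, probe 16,0,1 => slot 1
856: h=12 => slot 12
143: h=14 => slot 14
378: h=8 => slot 8
Table: [569, 178, —, —, 427, —, —, —, 378, —, —, —, 856, —, 143, —, 739]
Lookup 178: h=16, probe 16,0,1 → found at 1.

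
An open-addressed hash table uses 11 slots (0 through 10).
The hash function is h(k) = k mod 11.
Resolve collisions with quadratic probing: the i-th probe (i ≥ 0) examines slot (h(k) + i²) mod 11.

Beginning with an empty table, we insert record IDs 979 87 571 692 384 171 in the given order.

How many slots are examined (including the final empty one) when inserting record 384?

5

979 hashes to 0; slot 0 is free => place at 0.
87 hashes to 10; slot 10 is free => place at 10.
571 hashes to 10; 10,0 taken => place at 3.
692 hashes to 10; 10,0,3 taken => place at 8.
384 hashes to 10; 10,0,3,8 taken => place at 4.
171 hashes to 6; slot 6 is free => place at 6.
Table: [979, —, —, 571, 384, —, 171, —, 692, —, 87]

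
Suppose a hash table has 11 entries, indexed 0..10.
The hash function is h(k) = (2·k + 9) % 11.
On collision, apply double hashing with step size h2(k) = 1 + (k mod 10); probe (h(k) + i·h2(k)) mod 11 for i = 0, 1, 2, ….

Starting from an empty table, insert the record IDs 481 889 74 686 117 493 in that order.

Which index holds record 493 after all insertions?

481 hashes to 3; slot 3 is free => place at 3.
889 hashes to 5; slot 5 is free => place at 5.
74 hashes to 3, h2=5; 3 taken => place at 8.
686 hashes to 6; slot 6 is free => place at 6.
117 hashes to 1; slot 1 is free => place at 1.
493 hashes to 5, h2=4; 5 taken => place at 9.
Table: [∅, 117, ∅, 481, ∅, 889, 686, ∅, 74, 493, ∅]

9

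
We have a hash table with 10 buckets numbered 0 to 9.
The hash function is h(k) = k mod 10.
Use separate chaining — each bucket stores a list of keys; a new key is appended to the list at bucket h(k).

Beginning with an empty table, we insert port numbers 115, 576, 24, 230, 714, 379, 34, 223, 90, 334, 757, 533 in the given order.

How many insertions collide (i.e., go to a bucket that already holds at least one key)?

115 → bucket 5
576 → bucket 6
24 → bucket 4
230 → bucket 0
714 → bucket 4 (collision)
379 → bucket 9
34 → bucket 4 (collision)
223 → bucket 3
90 → bucket 0 (collision)
334 → bucket 4 (collision)
757 → bucket 7
533 → bucket 3 (collision)
Final buckets:
0: 230 -> 90
1: ∅
2: ∅
3: 223 -> 533
4: 24 -> 714 -> 34 -> 334
5: 115
6: 576
7: 757
8: ∅
9: 379

5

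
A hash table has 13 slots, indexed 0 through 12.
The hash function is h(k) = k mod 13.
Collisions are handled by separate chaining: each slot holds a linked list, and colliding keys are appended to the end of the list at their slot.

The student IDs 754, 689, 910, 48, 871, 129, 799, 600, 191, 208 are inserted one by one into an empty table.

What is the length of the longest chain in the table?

Insert 754: h=0, bucket 0 empty -> new chain.
Insert 689: h=0, bucket 0 nonempty -> append to chain.
Insert 910: h=0, bucket 0 nonempty -> append to chain.
Insert 48: h=9, bucket 9 empty -> new chain.
Insert 871: h=0, bucket 0 nonempty -> append to chain.
Insert 129: h=12, bucket 12 empty -> new chain.
Insert 799: h=6, bucket 6 empty -> new chain.
Insert 600: h=2, bucket 2 empty -> new chain.
Insert 191: h=9, bucket 9 nonempty -> append to chain.
Insert 208: h=0, bucket 0 nonempty -> append to chain.
Final buckets:
0: 754 -> 689 -> 910 -> 871 -> 208
1: .
2: 600
3: .
4: .
5: .
6: 799
7: .
8: .
9: 48 -> 191
10: .
11: .
12: 129

5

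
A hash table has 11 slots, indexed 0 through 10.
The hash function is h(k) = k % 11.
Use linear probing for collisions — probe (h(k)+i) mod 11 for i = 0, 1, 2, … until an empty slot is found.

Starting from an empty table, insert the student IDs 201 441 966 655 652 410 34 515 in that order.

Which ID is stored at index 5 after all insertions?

201 hashes to 3; slot 3 is free => place at 3.
441 hashes to 1; slot 1 is free => place at 1.
966 hashes to 9; slot 9 is free => place at 9.
655 hashes to 6; slot 6 is free => place at 6.
652 hashes to 3; 3 taken => place at 4.
410 hashes to 3; 3,4 taken => place at 5.
34 hashes to 1; 1 taken => place at 2.
515 hashes to 9; 9 taken => place at 10.
Table: [_, 441, 34, 201, 652, 410, 655, _, _, 966, 515]

410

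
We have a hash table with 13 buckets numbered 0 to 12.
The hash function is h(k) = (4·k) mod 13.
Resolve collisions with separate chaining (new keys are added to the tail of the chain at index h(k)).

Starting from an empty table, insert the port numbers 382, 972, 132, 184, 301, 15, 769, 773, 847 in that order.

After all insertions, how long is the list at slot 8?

382 → bucket 7
972 → bucket 1
132 → bucket 8
184 → bucket 8 (collision)
301 → bucket 8 (collision)
15 → bucket 8 (collision)
769 → bucket 8 (collision)
773 → bucket 11
847 → bucket 8 (collision)
Final buckets:
0: ∅
1: 972
2: ∅
3: ∅
4: ∅
5: ∅
6: ∅
7: 382
8: 132 -> 184 -> 301 -> 15 -> 769 -> 847
9: ∅
10: ∅
11: 773
12: ∅

6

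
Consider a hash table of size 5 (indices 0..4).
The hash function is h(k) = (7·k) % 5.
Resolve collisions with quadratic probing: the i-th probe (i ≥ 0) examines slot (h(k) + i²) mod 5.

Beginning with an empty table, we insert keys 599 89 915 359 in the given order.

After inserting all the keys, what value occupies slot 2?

599 hashes to 3; slot 3 is free => place at 3.
89 hashes to 3; 3 taken => place at 4.
915 hashes to 0; slot 0 is free => place at 0.
359 hashes to 3; 3,4 taken => place at 2.
Table: [915, _, 359, 599, 89]

359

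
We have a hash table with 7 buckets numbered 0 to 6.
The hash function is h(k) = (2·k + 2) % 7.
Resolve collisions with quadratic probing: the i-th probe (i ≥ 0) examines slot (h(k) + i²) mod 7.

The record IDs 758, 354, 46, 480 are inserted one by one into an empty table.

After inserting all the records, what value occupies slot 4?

758 hashes to 6; slot 6 is free -> place at 6.
354 hashes to 3; slot 3 is free -> place at 3.
46 hashes to 3; 3 taken -> place at 4.
480 hashes to 3; 3,4 taken -> place at 0.
Table: [480, _, _, 354, 46, _, 758]

46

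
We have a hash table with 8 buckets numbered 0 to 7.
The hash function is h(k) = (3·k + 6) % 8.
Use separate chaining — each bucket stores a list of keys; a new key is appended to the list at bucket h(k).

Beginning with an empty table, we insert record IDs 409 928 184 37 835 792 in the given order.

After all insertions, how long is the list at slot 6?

Insert 409: h=1, bucket 1 empty -> new chain.
Insert 928: h=6, bucket 6 empty -> new chain.
Insert 184: h=6, bucket 6 nonempty -> append to chain.
Insert 37: h=5, bucket 5 empty -> new chain.
Insert 835: h=7, bucket 7 empty -> new chain.
Insert 792: h=6, bucket 6 nonempty -> append to chain.
Final buckets:
0: -
1: 409
2: -
3: -
4: -
5: 37
6: 928 -> 184 -> 792
7: 835

3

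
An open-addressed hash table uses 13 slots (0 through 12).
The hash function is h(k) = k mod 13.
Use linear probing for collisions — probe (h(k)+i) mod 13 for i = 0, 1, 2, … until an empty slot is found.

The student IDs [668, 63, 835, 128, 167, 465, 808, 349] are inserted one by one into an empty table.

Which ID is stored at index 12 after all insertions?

128

668: h=5 → slot 5
63: h=11 → slot 11
835: h=3 → slot 3
128: h=11, probe 11,12 → slot 12
167: h=11, probe 11,12,0 → slot 0
465: h=10 → slot 10
808: h=2 → slot 2
349: h=11, probe 11,12,0,1 → slot 1
Table: [167, 349, 808, 835, _, 668, _, _, _, _, 465, 63, 128]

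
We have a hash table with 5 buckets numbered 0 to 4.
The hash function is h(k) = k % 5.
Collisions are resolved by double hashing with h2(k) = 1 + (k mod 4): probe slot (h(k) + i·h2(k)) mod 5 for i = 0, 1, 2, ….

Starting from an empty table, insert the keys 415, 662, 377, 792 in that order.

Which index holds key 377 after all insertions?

415: h=0 -> slot 0
662: h=2 -> slot 2
377: h=2, h2=2, probe 2,4 -> slot 4
792: h=2, h2=1, probe 2,3 -> slot 3
Table: [415, ∅, 662, 792, 377]

4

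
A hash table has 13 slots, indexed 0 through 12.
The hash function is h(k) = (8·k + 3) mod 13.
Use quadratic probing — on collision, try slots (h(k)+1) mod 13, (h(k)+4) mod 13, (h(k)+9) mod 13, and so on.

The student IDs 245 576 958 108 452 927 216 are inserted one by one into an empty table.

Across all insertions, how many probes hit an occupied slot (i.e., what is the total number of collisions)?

245: h=0 => slot 0
576: h=9 => slot 9
958: h=10 => slot 10
108: h=9, probe 9,10,0,5 => slot 5
452: h=5, probe 5,6 => slot 6
927: h=9, probe 9,10,0,5,12 => slot 12
216: h=2 => slot 2
Table: [245, _, 216, _, _, 108, 452, _, _, 576, 958, _, 927]

8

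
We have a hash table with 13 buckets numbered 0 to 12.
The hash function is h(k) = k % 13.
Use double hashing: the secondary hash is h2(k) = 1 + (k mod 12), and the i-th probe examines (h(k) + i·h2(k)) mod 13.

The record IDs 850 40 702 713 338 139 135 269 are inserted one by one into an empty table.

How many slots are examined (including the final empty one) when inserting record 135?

4

850: h=5 -> slot 5
40: h=1 -> slot 1
702: h=0 -> slot 0
713: h=11 -> slot 11
338: h=0, h2=3, probe 0,3 -> slot 3
139: h=9 -> slot 9
135: h=5, h2=4, probe 5,9,0,4 -> slot 4
269: h=9, h2=6, probe 9,2 -> slot 2
Table: [702, 40, 269, 338, 135, 850, ., ., ., 139, ., 713, .]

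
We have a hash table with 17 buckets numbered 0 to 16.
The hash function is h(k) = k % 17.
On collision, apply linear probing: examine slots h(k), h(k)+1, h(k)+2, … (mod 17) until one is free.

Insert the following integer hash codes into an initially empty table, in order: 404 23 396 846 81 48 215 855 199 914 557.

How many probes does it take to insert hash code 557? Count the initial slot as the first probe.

6

Insert 404: h=13, slot 13 empty → index 13.
Insert 23: h=6, slot 6 empty → index 6.
Insert 396: h=5, slot 5 empty → index 5.
Insert 846: h=13, slot 13 occupied → index 14.
Insert 81: h=13, slots 13,14 occupied → index 15.
Insert 48: h=14, slots 14,15 occupied → index 16.
Insert 215: h=11, slot 11 empty → index 11.
Insert 855: h=5, slots 5,6 occupied → index 7.
Insert 199: h=12, slot 12 empty → index 12.
Insert 914: h=13, slots 13,14,15,16 occupied → index 0.
Insert 557: h=13, slots 13,14,15,16,0 occupied → index 1.
Table: [914, 557, ., ., ., 396, 23, 855, ., ., ., 215, 199, 404, 846, 81, 48]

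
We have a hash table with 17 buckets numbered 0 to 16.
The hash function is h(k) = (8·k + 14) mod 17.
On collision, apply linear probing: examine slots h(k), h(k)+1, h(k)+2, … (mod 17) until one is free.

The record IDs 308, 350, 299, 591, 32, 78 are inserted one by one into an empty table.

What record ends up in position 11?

78

308: h=13 → slot 13
350: h=9 → slot 9
299: h=9, probe 9,10 → slot 10
591: h=16 → slot 16
32: h=15 → slot 15
78: h=9, probe 9,10,11 → slot 11
Table: [-, -, -, -, -, -, -, -, -, 350, 299, 78, -, 308, -, 32, 591]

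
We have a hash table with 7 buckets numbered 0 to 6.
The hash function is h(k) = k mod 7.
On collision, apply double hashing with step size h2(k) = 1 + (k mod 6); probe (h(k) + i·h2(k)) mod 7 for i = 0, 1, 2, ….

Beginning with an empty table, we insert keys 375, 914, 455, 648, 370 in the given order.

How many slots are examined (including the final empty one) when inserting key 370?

3

375 hashes to 4; slot 4 is free -> place at 4.
914 hashes to 4, h2=3; 4 taken -> place at 0.
455 hashes to 0, h2=6; 0 taken -> place at 6.
648 hashes to 4, h2=1; 4 taken -> place at 5.
370 hashes to 6, h2=5; 6,4 taken -> place at 2.
Table: [914, _, 370, _, 375, 648, 455]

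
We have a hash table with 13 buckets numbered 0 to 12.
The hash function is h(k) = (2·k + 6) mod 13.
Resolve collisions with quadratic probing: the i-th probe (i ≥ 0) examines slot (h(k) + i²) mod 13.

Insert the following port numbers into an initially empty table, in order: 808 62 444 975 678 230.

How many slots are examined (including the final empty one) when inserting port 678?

3

808 hashes to 10; slot 10 is free => place at 10.
62 hashes to 0; slot 0 is free => place at 0.
444 hashes to 10; 10 taken => place at 11.
975 hashes to 6; slot 6 is free => place at 6.
678 hashes to 10; 10,11 taken => place at 1.
230 hashes to 11; 11 taken => place at 12.
Table: [62, 678, _, _, _, _, 975, _, _, _, 808, 444, 230]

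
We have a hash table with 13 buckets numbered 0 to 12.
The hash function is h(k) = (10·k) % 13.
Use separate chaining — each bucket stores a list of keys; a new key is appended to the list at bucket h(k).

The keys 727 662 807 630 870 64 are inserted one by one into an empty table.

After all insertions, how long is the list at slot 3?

Insert 727: h=3, bucket 3 empty → new chain.
Insert 662: h=3, bucket 3 nonempty → append to chain.
Insert 807: h=10, bucket 10 empty → new chain.
Insert 630: h=8, bucket 8 empty → new chain.
Insert 870: h=3, bucket 3 nonempty → append to chain.
Insert 64: h=3, bucket 3 nonempty → append to chain.
Final buckets:
0: ∅
1: ∅
2: ∅
3: 727 -> 662 -> 870 -> 64
4: ∅
5: ∅
6: ∅
7: ∅
8: 630
9: ∅
10: 807
11: ∅
12: ∅

4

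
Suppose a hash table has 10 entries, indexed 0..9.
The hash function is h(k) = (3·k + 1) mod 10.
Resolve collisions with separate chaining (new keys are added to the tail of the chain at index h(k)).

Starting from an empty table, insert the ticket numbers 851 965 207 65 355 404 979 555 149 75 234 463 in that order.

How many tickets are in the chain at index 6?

5

851 -> bucket 4
965 -> bucket 6
207 -> bucket 2
65 -> bucket 6 (collision)
355 -> bucket 6 (collision)
404 -> bucket 3
979 -> bucket 8
555 -> bucket 6 (collision)
149 -> bucket 8 (collision)
75 -> bucket 6 (collision)
234 -> bucket 3 (collision)
463 -> bucket 0
Final buckets:
0: 463
1: -
2: 207
3: 404 -> 234
4: 851
5: -
6: 965 -> 65 -> 355 -> 555 -> 75
7: -
8: 979 -> 149
9: -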